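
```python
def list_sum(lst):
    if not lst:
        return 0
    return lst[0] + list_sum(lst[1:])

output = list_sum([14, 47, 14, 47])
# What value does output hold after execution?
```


list_sum([14, 47, 14, 47])
= 14 + list_sum([47, 14, 47])
= 14 + 47 + list_sum([14, 47])
= 14 + 47 + 14 + list_sum([47])
= 14 + 47 + 14 + 47 + list_sum([])
= 14 + 47 + 14 + 47 + 0
= 122


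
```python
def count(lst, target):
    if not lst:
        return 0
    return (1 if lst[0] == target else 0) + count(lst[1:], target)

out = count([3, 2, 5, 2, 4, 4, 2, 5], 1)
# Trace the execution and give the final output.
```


count([3, 2, 5, 2, 4, 4, 2, 5], 1)
lst[0]=3 != 1: 0 + count([2, 5, 2, 4, 4, 2, 5], 1)
lst[0]=2 != 1: 0 + count([5, 2, 4, 4, 2, 5], 1)
lst[0]=5 != 1: 0 + count([2, 4, 4, 2, 5], 1)
lst[0]=2 != 1: 0 + count([4, 4, 2, 5], 1)
lst[0]=4 != 1: 0 + count([4, 2, 5], 1)
lst[0]=4 != 1: 0 + count([2, 5], 1)
lst[0]=2 != 1: 0 + count([5], 1)
lst[0]=5 != 1: 0 + count([], 1)
= 0


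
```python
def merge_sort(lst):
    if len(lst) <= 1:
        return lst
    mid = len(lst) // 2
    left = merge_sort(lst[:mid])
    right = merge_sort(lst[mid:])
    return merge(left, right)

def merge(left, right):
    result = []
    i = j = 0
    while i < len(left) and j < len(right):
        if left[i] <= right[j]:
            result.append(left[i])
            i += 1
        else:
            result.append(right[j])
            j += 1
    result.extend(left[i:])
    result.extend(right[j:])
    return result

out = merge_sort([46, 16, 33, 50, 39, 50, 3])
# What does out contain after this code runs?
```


merge_sort([46, 16, 33, 50, 39, 50, 3])
Split into [46, 16, 33] and [50, 39, 50, 3]
Left sorted: [16, 33, 46]
Right sorted: [3, 39, 50, 50]
Merge [16, 33, 46] and [3, 39, 50, 50]
= [3, 16, 33, 39, 46, 50, 50]


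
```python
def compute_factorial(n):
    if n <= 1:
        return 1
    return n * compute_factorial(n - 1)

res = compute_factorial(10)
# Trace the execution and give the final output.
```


compute_factorial(10)
= 10 * compute_factorial(9)
= 10 * 9 * compute_factorial(8)
= 10 * 9 * 8 * compute_factorial(7)
= 10 * 9 * 8 * 7 * compute_factorial(6)
= 10 * 9 * 8 * 7 * 6 * compute_factorial(5)
= 10 * 9 * 8 * 7 * 6 * 5 * compute_factorial(4)
= 10 * 9 * 8 * 7 * 6 * 5 * 4 * compute_factorial(3)
= 10 * 9 * 8 * 7 * 6 * 5 * 4 * 3 * compute_factorial(2)
= 10 * 9 * 8 * 7 * 6 * 5 * 4 * 3 * 2 * compute_factorial(1)
= 10 * 9 * 8 * 7 * 6 * 5 * 4 * 3 * 2 * 1
= 3628800


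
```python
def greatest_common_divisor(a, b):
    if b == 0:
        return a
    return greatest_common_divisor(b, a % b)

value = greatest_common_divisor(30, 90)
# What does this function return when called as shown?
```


greatest_common_divisor(30, 90)
= greatest_common_divisor(90, 30 % 90) = greatest_common_divisor(90, 30)
= greatest_common_divisor(30, 90 % 30) = greatest_common_divisor(30, 0)
b == 0, return a = 30


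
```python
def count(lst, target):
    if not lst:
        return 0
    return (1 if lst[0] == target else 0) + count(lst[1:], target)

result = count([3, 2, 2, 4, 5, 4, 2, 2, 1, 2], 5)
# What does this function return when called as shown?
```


count([3, 2, 2, 4, 5, 4, 2, 2, 1, 2], 5)
lst[0]=3 != 5: 0 + count([2, 2, 4, 5, 4, 2, 2, 1, 2], 5)
lst[0]=2 != 5: 0 + count([2, 4, 5, 4, 2, 2, 1, 2], 5)
lst[0]=2 != 5: 0 + count([4, 5, 4, 2, 2, 1, 2], 5)
lst[0]=4 != 5: 0 + count([5, 4, 2, 2, 1, 2], 5)
lst[0]=5 == 5: 1 + count([4, 2, 2, 1, 2], 5)
lst[0]=4 != 5: 0 + count([2, 2, 1, 2], 5)
lst[0]=2 != 5: 0 + count([2, 1, 2], 5)
lst[0]=2 != 5: 0 + count([1, 2], 5)
lst[0]=1 != 5: 0 + count([2], 5)
lst[0]=2 != 5: 0 + count([], 5)
= 1


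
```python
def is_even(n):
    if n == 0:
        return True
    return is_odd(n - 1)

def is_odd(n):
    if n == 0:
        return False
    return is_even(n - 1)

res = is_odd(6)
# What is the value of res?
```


is_odd(6)
= is_even(5)
= is_odd(4)
= is_even(3)
= is_odd(2)
= is_even(1)
= is_odd(0)
n == 0: return False
= False


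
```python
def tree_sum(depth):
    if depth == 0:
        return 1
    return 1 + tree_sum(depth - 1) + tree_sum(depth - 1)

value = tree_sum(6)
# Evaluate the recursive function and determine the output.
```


tree_sum(6)
= 1 + tree_sum(5) + tree_sum(5)
= 1 + 2 * tree_sum(5)
tree_sum(k) = 2^(k+1) - 1
tree_sum(0) = 1
tree_sum(1) = 3
tree_sum(2) = 7
tree_sum(3) = 15
tree_sum(4) = 31
tree_sum(6) = 2^7 - 1 = 127


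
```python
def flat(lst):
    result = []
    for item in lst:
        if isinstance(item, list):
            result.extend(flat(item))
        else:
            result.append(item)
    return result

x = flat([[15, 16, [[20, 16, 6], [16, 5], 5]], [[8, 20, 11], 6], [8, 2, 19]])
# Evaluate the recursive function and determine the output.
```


flat([[15, 16, [[20, 16, 6], [16, 5], 5]], [[8, 20, 11], 6], [8, 2, 19]])
Processing each element:
  [15, 16, [[20, 16, 6], [16, 5], 5]] is a list -> flat recursively -> [15, 16, 20, 16, 6, 16, 5, 5]
  [[8, 20, 11], 6] is a list -> flat recursively -> [8, 20, 11, 6]
  [8, 2, 19] is a list -> flat recursively -> [8, 2, 19]
= [15, 16, 20, 16, 6, 16, 5, 5, 8, 20, 11, 6, 8, 2, 19]


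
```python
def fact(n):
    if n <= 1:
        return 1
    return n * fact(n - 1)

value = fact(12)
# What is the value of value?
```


fact(12)
= 12 * fact(11)
= 12 * 11 * fact(10)
= 12 * 11 * 10 * fact(9)
= 12 * 11 * 10 * 9 * fact(8)
= 12 * 11 * 10 * 9 * 8 * fact(7)
= 12 * 11 * 10 * 9 * 8 * 7 * fact(6)
= 12 * 11 * 10 * 9 * 8 * 7 * 6 * fact(5)
= 12 * 11 * 10 * 9 * 8 * 7 * 6 * 5 * fact(4)
= 12 * 11 * 10 * 9 * 8 * 7 * 6 * 5 * 4 * fact(3)
= 12 * 11 * 10 * 9 * 8 * 7 * 6 * 5 * 4 * 3 * fact(2)
= 12 * 11 * 10 * 9 * 8 * 7 * 6 * 5 * 4 * 3 * 2 * fact(1)
= 12 * 11 * 10 * 9 * 8 * 7 * 6 * 5 * 4 * 3 * 2 * 1
= 479001600


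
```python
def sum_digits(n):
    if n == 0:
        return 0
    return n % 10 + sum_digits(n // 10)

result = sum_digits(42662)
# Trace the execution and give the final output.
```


sum_digits(42662)
= 2 + sum_digits(4266)
= 2 + 6 + sum_digits(426)
= 2 + 6 + 6 + sum_digits(42)
= 2 + 6 + 6 + 2 + sum_digits(4)
= 2 + 6 + 6 + 2 + 4 + sum_digits(0)
= 2 + 6 + 6 + 2 + 4 + 0
= 20


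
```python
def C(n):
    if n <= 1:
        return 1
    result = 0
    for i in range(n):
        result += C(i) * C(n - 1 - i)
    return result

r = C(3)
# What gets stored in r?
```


C(3)
= sum of C(i) * C(3-1-i) for i in 0..2
First compute sub-values bottom-up:
  C(0) = 1, C(1) = 1
  C(2) = 1*1 + 1*1 = 2
Now C(3):
  C(0)*C(2) = 1*2 = 2
  C(1)*C(1) = 1*1 = 1
  C(2)*C(0) = 2*1 = 2
= 2 + 1 + 2
= 5


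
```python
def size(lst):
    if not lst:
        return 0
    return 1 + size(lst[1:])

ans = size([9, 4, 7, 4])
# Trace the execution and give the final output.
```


size([9, 4, 7, 4])
= 1 + size([4, 7, 4])
= 1 + 1 + size([7, 4])
= 1 + 1 + 1 + size([4])
= 1 + 1 + 1 + 1 + size([])
= 1 + 1 + 1 + 1 + 0
= 4


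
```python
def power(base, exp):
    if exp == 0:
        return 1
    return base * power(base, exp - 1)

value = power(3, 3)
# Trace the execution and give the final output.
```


power(3, 3)
= 3 * power(3, 2)
= 3 * 3 * power(3, 1)
= 3 * 3 * 3 * power(3, 0)
= 3 * 3 * 3 * 1
= 27


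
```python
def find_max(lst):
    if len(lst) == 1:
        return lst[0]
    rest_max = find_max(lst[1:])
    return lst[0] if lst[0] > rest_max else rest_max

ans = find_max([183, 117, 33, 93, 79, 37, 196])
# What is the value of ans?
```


find_max([183, 117, 33, 93, 79, 37, 196])
= compare 183 with find_max([117, 33, 93, 79, 37, 196])
= compare 117 with find_max([33, 93, 79, 37, 196])
= compare 33 with find_max([93, 79, 37, 196])
= compare 93 with find_max([79, 37, 196])
= compare 79 with find_max([37, 196])
= compare 37 with find_max([196])
Base: find_max([196]) = 196
compare 37 with 196: max = 196
compare 79 with 196: max = 196
compare 93 with 196: max = 196
compare 33 with 196: max = 196
compare 117 with 196: max = 196
compare 183 with 196: max = 196
= 196


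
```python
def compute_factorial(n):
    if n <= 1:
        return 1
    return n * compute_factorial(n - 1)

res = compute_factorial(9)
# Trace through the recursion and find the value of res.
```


compute_factorial(9)
= 9 * compute_factorial(8)
= 9 * 8 * compute_factorial(7)
= 9 * 8 * 7 * compute_factorial(6)
= 9 * 8 * 7 * 6 * compute_factorial(5)
= 9 * 8 * 7 * 6 * 5 * compute_factorial(4)
= 9 * 8 * 7 * 6 * 5 * 4 * compute_factorial(3)
= 9 * 8 * 7 * 6 * 5 * 4 * 3 * compute_factorial(2)
= 9 * 8 * 7 * 6 * 5 * 4 * 3 * 2 * compute_factorial(1)
= 9 * 8 * 7 * 6 * 5 * 4 * 3 * 2 * 1
= 362880


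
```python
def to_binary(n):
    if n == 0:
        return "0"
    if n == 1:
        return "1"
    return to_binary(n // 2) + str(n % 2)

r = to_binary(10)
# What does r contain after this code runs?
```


to_binary(10)
= to_binary(5) + "0"
= to_binary(2) + "1" + "0"
= to_binary(1) + "0" + "1" + "0"
= "1" + "0" + "1" + "0"
= "1010"


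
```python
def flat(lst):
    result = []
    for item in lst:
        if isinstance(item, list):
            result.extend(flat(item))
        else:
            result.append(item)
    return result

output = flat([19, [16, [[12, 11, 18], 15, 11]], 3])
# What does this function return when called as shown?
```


flat([19, [16, [[12, 11, 18], 15, 11]], 3])
Processing each element:
  19 is not a list -> append 19
  [16, [[12, 11, 18], 15, 11]] is a list -> flat recursively -> [16, 12, 11, 18, 15, 11]
  3 is not a list -> append 3
= [19, 16, 12, 11, 18, 15, 11, 3]


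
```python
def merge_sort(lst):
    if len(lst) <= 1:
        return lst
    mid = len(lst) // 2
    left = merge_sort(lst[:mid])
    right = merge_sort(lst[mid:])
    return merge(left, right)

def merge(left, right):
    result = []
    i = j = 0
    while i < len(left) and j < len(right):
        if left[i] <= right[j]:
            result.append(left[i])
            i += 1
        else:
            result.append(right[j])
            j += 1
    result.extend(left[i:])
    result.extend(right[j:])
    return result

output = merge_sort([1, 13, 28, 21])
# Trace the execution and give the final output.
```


merge_sort([1, 13, 28, 21])
Split into [1, 13] and [28, 21]
Left sorted: [1, 13]
Right sorted: [21, 28]
Merge [1, 13] and [21, 28]
= [1, 13, 21, 28]


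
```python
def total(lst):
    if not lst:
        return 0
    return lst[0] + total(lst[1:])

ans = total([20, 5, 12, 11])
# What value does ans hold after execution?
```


total([20, 5, 12, 11])
= 20 + total([5, 12, 11])
= 20 + 5 + total([12, 11])
= 20 + 5 + 12 + total([11])
= 20 + 5 + 12 + 11 + total([])
= 20 + 5 + 12 + 11 + 0
= 48


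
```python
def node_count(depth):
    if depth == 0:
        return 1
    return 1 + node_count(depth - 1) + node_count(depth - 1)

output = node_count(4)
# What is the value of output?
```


node_count(4)
= 1 + node_count(3) + node_count(3)
= 1 + 2 * node_count(3)
node_count(k) = 2^(k+1) - 1
node_count(0) = 1
node_count(1) = 3
node_count(2) = 7
node_count(3) = 15
node_count(4) = 31
node_count(4) = 2^5 - 1 = 31


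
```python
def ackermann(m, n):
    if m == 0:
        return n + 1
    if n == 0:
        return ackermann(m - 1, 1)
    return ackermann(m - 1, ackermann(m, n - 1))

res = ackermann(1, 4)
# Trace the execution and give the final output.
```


ackermann(1, 4)
= ackermann(0, ackermann(1, 3))
First compute ackermann(1, 3) = 5
= ackermann(0, 5)
= 6


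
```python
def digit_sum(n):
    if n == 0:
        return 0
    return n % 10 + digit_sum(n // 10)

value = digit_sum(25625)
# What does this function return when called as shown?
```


digit_sum(25625)
= 5 + digit_sum(2562)
= 5 + 2 + digit_sum(256)
= 5 + 2 + 6 + digit_sum(25)
= 5 + 2 + 6 + 5 + digit_sum(2)
= 5 + 2 + 6 + 5 + 2 + digit_sum(0)
= 5 + 2 + 6 + 5 + 2 + 0
= 20


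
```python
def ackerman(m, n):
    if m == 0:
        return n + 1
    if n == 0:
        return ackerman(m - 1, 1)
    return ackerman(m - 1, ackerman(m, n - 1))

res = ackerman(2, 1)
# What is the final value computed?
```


ackerman(2, 1)
= ackerman(1, ackerman(2, 0))
First compute ackerman(2, 0) = 3
= ackerman(1, 3)
= 5


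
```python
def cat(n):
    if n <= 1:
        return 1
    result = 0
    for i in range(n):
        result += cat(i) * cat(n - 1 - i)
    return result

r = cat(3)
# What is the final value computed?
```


cat(3)
= sum of cat(i) * cat(3-1-i) for i in 0..2
First compute sub-values bottom-up:
  cat(0) = 1, cat(1) = 1
  cat(2) = 1*1 + 1*1 = 2
Now cat(3):
  cat(0)*cat(2) = 1*2 = 2
  cat(1)*cat(1) = 1*1 = 1
  cat(2)*cat(0) = 2*1 = 2
= 2 + 1 + 2
= 5


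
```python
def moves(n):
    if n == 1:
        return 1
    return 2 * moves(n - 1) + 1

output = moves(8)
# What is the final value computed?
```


moves(8)
= 2 * moves(7) + 1
= 2 * (2 * moves(6) + 1) + 1
= 2 * (2 * (2 * moves(5) + 1) + 1) + 1
= 2 * (2 * (2 * (2 * moves(4) + 1) + 1) + 1) + 1
= 2 * (2 * (2 * (2 * (2 * moves(3) + 1) + 1) + 1) + 1) + 1
= 2 * (2 * (2 * (2 * (2 * (2 * moves(2) + 1) + 1) + 1) + 1) + 1) + 1
= 2 * (2 * (2 * (2 * (2 * (2 * (2 * moves(1) + 1) + 1) + 1) + 1) + 1) + 1) + 1
Now compute bottom-up:
moves(1) = 1
moves(2) = 2 * 1 + 1 = 3
moves(3) = 2 * 3 + 1 = 7
moves(4) = 2 * 7 + 1 = 15
moves(5) = 2 * 15 + 1 = 31
moves(6) = 2 * 31 + 1 = 63
moves(7) = 2 * 63 + 1 = 127
moves(8) = 2 * 127 + 1 = 255
= 255


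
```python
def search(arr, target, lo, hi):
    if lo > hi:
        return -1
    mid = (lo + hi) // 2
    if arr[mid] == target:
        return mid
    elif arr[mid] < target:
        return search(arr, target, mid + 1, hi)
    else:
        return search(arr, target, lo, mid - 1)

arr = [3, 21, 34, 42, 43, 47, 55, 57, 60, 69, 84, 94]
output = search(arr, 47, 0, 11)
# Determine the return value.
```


search(arr, 47, 0, 11)
lo=0, hi=11, mid=5, arr[mid]=47
arr[5] == 47, found at index 5
= 5


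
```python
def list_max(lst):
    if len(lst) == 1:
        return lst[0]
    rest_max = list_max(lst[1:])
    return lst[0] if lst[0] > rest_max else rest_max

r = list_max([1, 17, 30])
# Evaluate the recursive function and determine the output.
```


list_max([1, 17, 30])
= compare 1 with list_max([17, 30])
= compare 17 with list_max([30])
Base: list_max([30]) = 30
compare 17 with 30: max = 30
compare 1 with 30: max = 30
= 30


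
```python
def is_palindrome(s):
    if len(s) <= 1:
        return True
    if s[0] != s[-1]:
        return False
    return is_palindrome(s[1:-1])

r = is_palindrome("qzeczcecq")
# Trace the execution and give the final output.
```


is_palindrome("qzeczcecq")
"qzeczcecq": s[0]='q' == s[-1]='q' -> is_palindrome("zeczcec")
"zeczcec": s[0]='z' != s[-1]='c' -> False
= False


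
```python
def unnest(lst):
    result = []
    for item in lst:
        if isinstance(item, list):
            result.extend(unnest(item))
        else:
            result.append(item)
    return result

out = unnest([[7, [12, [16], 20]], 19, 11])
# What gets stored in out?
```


unnest([[7, [12, [16], 20]], 19, 11])
Processing each element:
  [7, [12, [16], 20]] is a list -> unnest recursively -> [7, 12, 16, 20]
  19 is not a list -> append 19
  11 is not a list -> append 11
= [7, 12, 16, 20, 19, 11]


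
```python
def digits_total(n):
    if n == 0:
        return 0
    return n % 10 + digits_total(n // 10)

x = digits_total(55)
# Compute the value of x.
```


digits_total(55)
= 5 + digits_total(5)
= 5 + 5 + digits_total(0)
= 5 + 5 + 0
= 10


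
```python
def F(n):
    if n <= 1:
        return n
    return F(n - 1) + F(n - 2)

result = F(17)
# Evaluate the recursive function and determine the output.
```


F(17)
= F(16) + F(15)
= (F(15) + F(14)) + F(15)
Computing bottom-up: F(0)=0, F(1)=1, F(2)=1, F(3)=2, F(4)=3, F(5)=5, F(6)=8, F(7)=13, F(8)=21, F(9)=34, F(10)=55, F(11)=89, F(12)=144, F(13)=233, F(14)=377, F(15)=610, F(16)=987, F(17)=1597
= 1597


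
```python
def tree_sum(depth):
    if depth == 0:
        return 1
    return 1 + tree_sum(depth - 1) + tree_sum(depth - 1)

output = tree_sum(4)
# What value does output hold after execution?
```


tree_sum(4)
= 1 + tree_sum(3) + tree_sum(3)
= 1 + 2 * tree_sum(3)
tree_sum(k) = 2^(k+1) - 1
tree_sum(0) = 1
tree_sum(1) = 3
tree_sum(2) = 7
tree_sum(3) = 15
tree_sum(4) = 31
tree_sum(4) = 2^5 - 1 = 31


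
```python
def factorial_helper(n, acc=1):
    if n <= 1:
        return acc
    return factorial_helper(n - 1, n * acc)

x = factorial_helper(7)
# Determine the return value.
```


factorial_helper(7, 1)
= factorial_helper(6, 7 * 1) = factorial_helper(6, 7)
= factorial_helper(5, 6 * 7) = factorial_helper(5, 42)
= factorial_helper(4, 5 * 42) = factorial_helper(4, 210)
= factorial_helper(3, 4 * 210) = factorial_helper(3, 840)
= factorial_helper(2, 3 * 840) = factorial_helper(2, 2520)
= factorial_helper(1, 2 * 2520) = factorial_helper(1, 5040)
n <= 1, return acc = 5040


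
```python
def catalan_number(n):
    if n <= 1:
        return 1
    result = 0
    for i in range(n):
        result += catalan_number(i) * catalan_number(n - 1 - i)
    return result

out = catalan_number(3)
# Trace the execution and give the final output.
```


catalan_number(3)
= sum of catalan_number(i) * catalan_number(3-1-i) for i in 0..2
First compute sub-values bottom-up:
  catalan_number(0) = 1, catalan_number(1) = 1
  catalan_number(2) = 1*1 + 1*1 = 2
Now catalan_number(3):
  catalan_number(0)*catalan_number(2) = 1*2 = 2
  catalan_number(1)*catalan_number(1) = 1*1 = 1
  catalan_number(2)*catalan_number(0) = 2*1 = 2
= 2 + 1 + 2
= 5


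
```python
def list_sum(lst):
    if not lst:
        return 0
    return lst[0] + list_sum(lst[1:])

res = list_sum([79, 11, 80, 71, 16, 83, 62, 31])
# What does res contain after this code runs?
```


list_sum([79, 11, 80, 71, 16, 83, 62, 31])
= 79 + list_sum([11, 80, 71, 16, 83, 62, 31])
= 79 + 11 + list_sum([80, 71, 16, 83, 62, 31])
= 79 + 11 + 80 + list_sum([71, 16, 83, 62, 31])
= 79 + 11 + 80 + 71 + list_sum([16, 83, 62, 31])
= 79 + 11 + 80 + 71 + 16 + list_sum([83, 62, 31])
= 79 + 11 + 80 + 71 + 16 + 83 + list_sum([62, 31])
= 79 + 11 + 80 + 71 + 16 + 83 + 62 + list_sum([31])
= 79 + 11 + 80 + 71 + 16 + 83 + 62 + 31 + list_sum([])
= 79 + 11 + 80 + 71 + 16 + 83 + 62 + 31 + 0
= 433


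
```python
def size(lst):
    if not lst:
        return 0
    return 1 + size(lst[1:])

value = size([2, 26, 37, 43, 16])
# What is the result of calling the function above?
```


size([2, 26, 37, 43, 16])
= 1 + size([26, 37, 43, 16])
= 1 + 1 + size([37, 43, 16])
= 1 + 1 + 1 + size([43, 16])
= 1 + 1 + 1 + 1 + size([16])
= 1 + 1 + 1 + 1 + 1 + size([])
= 1 + 1 + 1 + 1 + 1 + 0
= 5


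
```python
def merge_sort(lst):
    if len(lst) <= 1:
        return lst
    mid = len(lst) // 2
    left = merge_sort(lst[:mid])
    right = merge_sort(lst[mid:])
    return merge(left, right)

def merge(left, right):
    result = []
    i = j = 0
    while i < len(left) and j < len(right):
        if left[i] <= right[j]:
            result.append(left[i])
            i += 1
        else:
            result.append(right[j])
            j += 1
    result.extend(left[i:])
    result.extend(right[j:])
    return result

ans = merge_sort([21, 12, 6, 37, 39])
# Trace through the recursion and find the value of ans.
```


merge_sort([21, 12, 6, 37, 39])
Split into [21, 12] and [6, 37, 39]
Left sorted: [12, 21]
Right sorted: [6, 37, 39]
Merge [12, 21] and [6, 37, 39]
= [6, 12, 21, 37, 39]


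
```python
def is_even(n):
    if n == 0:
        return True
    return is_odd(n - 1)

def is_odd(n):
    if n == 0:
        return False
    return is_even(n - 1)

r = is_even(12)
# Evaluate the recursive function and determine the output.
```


is_even(12)
= is_odd(11)
= is_even(10)
= is_odd(9)
= is_even(8)
= is_odd(7)
= is_even(6)
= is_odd(5)
= is_even(4)
= is_odd(3)
= is_even(2)
= is_odd(1)
= is_even(0)
n == 0: return True
= True


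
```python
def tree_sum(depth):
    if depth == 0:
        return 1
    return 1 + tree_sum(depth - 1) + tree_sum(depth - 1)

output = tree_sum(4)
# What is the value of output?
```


tree_sum(4)
= 1 + tree_sum(3) + tree_sum(3)
= 1 + 2 * tree_sum(3)
tree_sum(k) = 2^(k+1) - 1
tree_sum(0) = 1
tree_sum(1) = 3
tree_sum(2) = 7
tree_sum(3) = 15
tree_sum(4) = 31
tree_sum(4) = 2^5 - 1 = 31


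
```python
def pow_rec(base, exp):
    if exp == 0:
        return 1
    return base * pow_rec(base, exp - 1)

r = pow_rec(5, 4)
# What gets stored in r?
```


pow_rec(5, 4)
= 5 * pow_rec(5, 3)
= 5 * 5 * pow_rec(5, 2)
= 5 * 5 * 5 * pow_rec(5, 1)
= 5 * 5 * 5 * 5 * pow_rec(5, 0)
= 5 * 5 * 5 * 5 * 1
= 625


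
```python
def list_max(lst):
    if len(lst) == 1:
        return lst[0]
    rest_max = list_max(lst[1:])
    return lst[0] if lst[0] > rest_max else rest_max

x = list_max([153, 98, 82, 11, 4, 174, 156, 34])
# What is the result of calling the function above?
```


list_max([153, 98, 82, 11, 4, 174, 156, 34])
= compare 153 with list_max([98, 82, 11, 4, 174, 156, 34])
= compare 98 with list_max([82, 11, 4, 174, 156, 34])
= compare 82 with list_max([11, 4, 174, 156, 34])
= compare 11 with list_max([4, 174, 156, 34])
= compare 4 with list_max([174, 156, 34])
= compare 174 with list_max([156, 34])
= compare 156 with list_max([34])
Base: list_max([34]) = 34
compare 156 with 34: max = 156
compare 174 with 156: max = 174
compare 4 with 174: max = 174
compare 11 with 174: max = 174
compare 82 with 174: max = 174
compare 98 with 174: max = 174
compare 153 with 174: max = 174
= 174


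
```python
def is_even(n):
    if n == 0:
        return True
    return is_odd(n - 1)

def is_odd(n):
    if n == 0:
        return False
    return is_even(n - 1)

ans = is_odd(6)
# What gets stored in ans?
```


is_odd(6)
= is_even(5)
= is_odd(4)
= is_even(3)
= is_odd(2)
= is_even(1)
= is_odd(0)
n == 0: return False
= False


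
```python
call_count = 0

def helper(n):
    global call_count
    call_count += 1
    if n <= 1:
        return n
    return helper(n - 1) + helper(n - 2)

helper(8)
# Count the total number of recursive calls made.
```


helper(8) calls helper(7) and helper(6); each non-base call branches into two more.
Let C(k) = total number of calls made by helper(k), including the call to helper(k) itself.
Base cases: C(0) = 1, C(1) = 1
Recurrence: C(k) = 1 + C(k-1) + C(k-2)
  C(2) = 1 + C(1) + C(0) = 1 + 1 + 1 = 3
  C(3) = 1 + C(2) + C(1) = 1 + 3 + 1 = 5
  C(4) = 1 + C(3) + C(2) = 1 + 5 + 3 = 9
  C(5) = 1 + C(4) + C(3) = 1 + 9 + 5 = 15
  C(6) = 1 + C(5) + C(4) = 1 + 15 + 9 = 25
  C(7) = 1 + C(6) + C(5) = 1 + 25 + 15 = 41
  C(8) = 1 + C(7) + C(6) = 1 + 41 + 25 = 67
Total calls = C(8) = 67


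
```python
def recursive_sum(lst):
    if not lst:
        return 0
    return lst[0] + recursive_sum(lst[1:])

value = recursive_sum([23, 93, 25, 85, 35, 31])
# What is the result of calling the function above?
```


recursive_sum([23, 93, 25, 85, 35, 31])
= 23 + recursive_sum([93, 25, 85, 35, 31])
= 23 + 93 + recursive_sum([25, 85, 35, 31])
= 23 + 93 + 25 + recursive_sum([85, 35, 31])
= 23 + 93 + 25 + 85 + recursive_sum([35, 31])
= 23 + 93 + 25 + 85 + 35 + recursive_sum([31])
= 23 + 93 + 25 + 85 + 35 + 31 + recursive_sum([])
= 23 + 93 + 25 + 85 + 35 + 31 + 0
= 292


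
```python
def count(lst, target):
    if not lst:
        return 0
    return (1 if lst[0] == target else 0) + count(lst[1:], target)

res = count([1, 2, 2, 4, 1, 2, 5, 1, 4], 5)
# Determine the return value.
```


count([1, 2, 2, 4, 1, 2, 5, 1, 4], 5)
lst[0]=1 != 5: 0 + count([2, 2, 4, 1, 2, 5, 1, 4], 5)
lst[0]=2 != 5: 0 + count([2, 4, 1, 2, 5, 1, 4], 5)
lst[0]=2 != 5: 0 + count([4, 1, 2, 5, 1, 4], 5)
lst[0]=4 != 5: 0 + count([1, 2, 5, 1, 4], 5)
lst[0]=1 != 5: 0 + count([2, 5, 1, 4], 5)
lst[0]=2 != 5: 0 + count([5, 1, 4], 5)
lst[0]=5 == 5: 1 + count([1, 4], 5)
lst[0]=1 != 5: 0 + count([4], 5)
lst[0]=4 != 5: 0 + count([], 5)
= 1


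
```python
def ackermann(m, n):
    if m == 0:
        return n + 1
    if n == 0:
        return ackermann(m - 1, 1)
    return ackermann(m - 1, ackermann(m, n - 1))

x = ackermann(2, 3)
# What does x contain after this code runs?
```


ackermann(2, 3)
= ackermann(1, ackermann(2, 2))
First compute ackermann(2, 2) = 7
= ackermann(1, 7)
= 9


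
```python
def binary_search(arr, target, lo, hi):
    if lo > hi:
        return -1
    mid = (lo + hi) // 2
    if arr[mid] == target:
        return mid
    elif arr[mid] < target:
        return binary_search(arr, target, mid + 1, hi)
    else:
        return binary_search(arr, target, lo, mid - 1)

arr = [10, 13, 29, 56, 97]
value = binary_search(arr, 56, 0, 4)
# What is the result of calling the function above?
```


binary_search(arr, 56, 0, 4)
lo=0, hi=4, mid=2, arr[mid]=29
29 < 56, search right half
lo=3, hi=4, mid=3, arr[mid]=56
arr[3] == 56, found at index 3
= 3


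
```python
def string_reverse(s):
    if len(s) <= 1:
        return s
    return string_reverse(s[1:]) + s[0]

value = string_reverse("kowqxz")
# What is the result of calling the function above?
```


string_reverse("kowqxz")
= string_reverse("owqxz") + "k"
= string_reverse("wqxz") + "o" + "k"
= string_reverse("qxz") + "w" + "o" + "k"
= string_reverse("xz") + "q" + "w" + "o" + "k"
= string_reverse("z") + "x" + "q" + "w" + "o" + "k"
= "z" + "x" + "q" + "w" + "o" + "k"
= "zxqwok"


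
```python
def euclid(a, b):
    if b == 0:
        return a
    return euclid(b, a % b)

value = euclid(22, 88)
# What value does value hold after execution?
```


euclid(22, 88)
= euclid(88, 22 % 88) = euclid(88, 22)
= euclid(22, 88 % 22) = euclid(22, 0)
b == 0, return a = 22


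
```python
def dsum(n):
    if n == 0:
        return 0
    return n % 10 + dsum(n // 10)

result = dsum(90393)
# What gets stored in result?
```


dsum(90393)
= 3 + dsum(9039)
= 3 + 9 + dsum(903)
= 3 + 9 + 3 + dsum(90)
= 3 + 9 + 3 + 0 + dsum(9)
= 3 + 9 + 3 + 0 + 9 + dsum(0)
= 3 + 9 + 3 + 0 + 9 + 0
= 24


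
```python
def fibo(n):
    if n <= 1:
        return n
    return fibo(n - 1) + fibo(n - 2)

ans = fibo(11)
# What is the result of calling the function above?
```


fibo(11)
= fibo(10) + fibo(9)
= (fibo(9) + fibo(8)) + fibo(9)
Computing bottom-up: fibo(0)=0, fibo(1)=1, fibo(2)=1, fibo(3)=2, fibo(4)=3, fibo(5)=5, fibo(6)=8, fibo(7)=13, fibo(8)=21, fibo(9)=34, fibo(10)=55, fibo(11)=89
= 89


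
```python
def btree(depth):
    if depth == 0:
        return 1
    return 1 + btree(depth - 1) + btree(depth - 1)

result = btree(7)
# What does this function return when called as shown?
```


btree(7)
= 1 + btree(6) + btree(6)
= 1 + 2 * btree(6)
btree(k) = 2^(k+1) - 1
btree(0) = 1
btree(1) = 3
btree(2) = 7
btree(3) = 15
btree(4) = 31
btree(7) = 2^8 - 1 = 255


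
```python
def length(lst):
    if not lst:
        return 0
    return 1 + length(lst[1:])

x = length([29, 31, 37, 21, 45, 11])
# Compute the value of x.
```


length([29, 31, 37, 21, 45, 11])
= 1 + length([31, 37, 21, 45, 11])
= 1 + 1 + length([37, 21, 45, 11])
= 1 + 1 + 1 + length([21, 45, 11])
= 1 + 1 + 1 + 1 + length([45, 11])
= 1 + 1 + 1 + 1 + 1 + length([11])
= 1 + 1 + 1 + 1 + 1 + 1 + length([])
= 1 + 1 + 1 + 1 + 1 + 1 + 0
= 6


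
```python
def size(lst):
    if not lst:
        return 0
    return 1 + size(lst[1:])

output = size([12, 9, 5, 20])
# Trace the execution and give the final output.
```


size([12, 9, 5, 20])
= 1 + size([9, 5, 20])
= 1 + 1 + size([5, 20])
= 1 + 1 + 1 + size([20])
= 1 + 1 + 1 + 1 + size([])
= 1 + 1 + 1 + 1 + 0
= 4


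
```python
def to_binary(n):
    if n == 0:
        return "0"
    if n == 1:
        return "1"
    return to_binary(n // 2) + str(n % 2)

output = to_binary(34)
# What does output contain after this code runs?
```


to_binary(34)
= to_binary(17) + "0"
= to_binary(8) + "1" + "0"
= to_binary(4) + "0" + "1" + "0"
= to_binary(2) + "0" + "0" + "1" + "0"
= to_binary(1) + "0" + "0" + "0" + "1" + "0"
= "1" + "0" + "0" + "0" + "1" + "0"
= "100010"


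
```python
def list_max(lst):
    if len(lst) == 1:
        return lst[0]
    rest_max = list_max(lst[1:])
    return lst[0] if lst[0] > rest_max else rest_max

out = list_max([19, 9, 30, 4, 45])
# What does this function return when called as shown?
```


list_max([19, 9, 30, 4, 45])
= compare 19 with list_max([9, 30, 4, 45])
= compare 9 with list_max([30, 4, 45])
= compare 30 with list_max([4, 45])
= compare 4 with list_max([45])
Base: list_max([45]) = 45
compare 4 with 45: max = 45
compare 30 with 45: max = 45
compare 9 with 45: max = 45
compare 19 with 45: max = 45
= 45


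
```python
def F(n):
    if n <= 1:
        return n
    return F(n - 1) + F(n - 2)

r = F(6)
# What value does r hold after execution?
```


F(6)
= F(5) + F(4)
= (F(4) + F(3)) + F(4)
Computing bottom-up: F(0)=0, F(1)=1, F(2)=1, F(3)=2, F(4)=3, F(5)=5, F(6)=8
= 8


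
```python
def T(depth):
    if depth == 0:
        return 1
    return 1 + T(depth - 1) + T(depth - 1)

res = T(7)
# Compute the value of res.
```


T(7)
= 1 + T(6) + T(6)
= 1 + 2 * T(6)
T(k) = 2^(k+1) - 1
T(0) = 1
T(1) = 3
T(2) = 7
T(3) = 15
T(4) = 31
T(7) = 2^8 - 1 = 255


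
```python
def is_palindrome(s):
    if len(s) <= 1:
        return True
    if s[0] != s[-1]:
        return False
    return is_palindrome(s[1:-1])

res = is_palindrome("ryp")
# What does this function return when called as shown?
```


is_palindrome("ryp")
"ryp": s[0]='r' != s[-1]='p' -> False
= False


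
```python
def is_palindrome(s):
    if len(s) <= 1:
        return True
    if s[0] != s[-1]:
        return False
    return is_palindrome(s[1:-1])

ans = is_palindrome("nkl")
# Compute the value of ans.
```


is_palindrome("nkl")
"nkl": s[0]='n' != s[-1]='l' -> False
= False


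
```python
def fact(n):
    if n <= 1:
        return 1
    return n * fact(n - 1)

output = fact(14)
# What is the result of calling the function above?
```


fact(14)
= 14 * fact(13)
= 14 * 13 * fact(12)
= 14 * 13 * 12 * fact(11)
= 14 * 13 * 12 * 11 * fact(10)
= 14 * 13 * 12 * 11 * 10 * fact(9)
= 14 * 13 * 12 * 11 * 10 * 9 * fact(8)
= 14 * 13 * 12 * 11 * 10 * 9 * 8 * fact(7)
= 14 * 13 * 12 * 11 * 10 * 9 * 8 * 7 * fact(6)
= 14 * 13 * 12 * 11 * 10 * 9 * 8 * 7 * 6 * fact(5)
= 14 * 13 * 12 * 11 * 10 * 9 * 8 * 7 * 6 * 5 * fact(4)
= 14 * 13 * 12 * 11 * 10 * 9 * 8 * 7 * 6 * 5 * 4 * fact(3)
= 14 * 13 * 12 * 11 * 10 * 9 * 8 * 7 * 6 * 5 * 4 * 3 * fact(2)
= 14 * 13 * 12 * 11 * 10 * 9 * 8 * 7 * 6 * 5 * 4 * 3 * 2 * fact(1)
= 14 * 13 * 12 * 11 * 10 * 9 * 8 * 7 * 6 * 5 * 4 * 3 * 2 * 1
= 87178291200


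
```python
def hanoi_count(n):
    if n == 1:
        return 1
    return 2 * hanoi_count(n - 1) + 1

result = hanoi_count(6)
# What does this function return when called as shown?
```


hanoi_count(6)
= 2 * hanoi_count(5) + 1
= 2 * (2 * hanoi_count(4) + 1) + 1
= 2 * (2 * (2 * hanoi_count(3) + 1) + 1) + 1
= 2 * (2 * (2 * (2 * hanoi_count(2) + 1) + 1) + 1) + 1
= 2 * (2 * (2 * (2 * (2 * hanoi_count(1) + 1) + 1) + 1) + 1) + 1
Now compute bottom-up:
hanoi_count(1) = 1
hanoi_count(2) = 2 * 1 + 1 = 3
hanoi_count(3) = 2 * 3 + 1 = 7
hanoi_count(4) = 2 * 7 + 1 = 15
hanoi_count(5) = 2 * 15 + 1 = 31
hanoi_count(6) = 2 * 31 + 1 = 63
= 63


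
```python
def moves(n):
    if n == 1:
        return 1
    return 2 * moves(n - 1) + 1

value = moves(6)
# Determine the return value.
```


moves(6)
= 2 * moves(5) + 1
= 2 * (2 * moves(4) + 1) + 1
= 2 * (2 * (2 * moves(3) + 1) + 1) + 1
= 2 * (2 * (2 * (2 * moves(2) + 1) + 1) + 1) + 1
= 2 * (2 * (2 * (2 * (2 * moves(1) + 1) + 1) + 1) + 1) + 1
Now compute bottom-up:
moves(1) = 1
moves(2) = 2 * 1 + 1 = 3
moves(3) = 2 * 3 + 1 = 7
moves(4) = 2 * 7 + 1 = 15
moves(5) = 2 * 15 + 1 = 31
moves(6) = 2 * 31 + 1 = 63
= 63


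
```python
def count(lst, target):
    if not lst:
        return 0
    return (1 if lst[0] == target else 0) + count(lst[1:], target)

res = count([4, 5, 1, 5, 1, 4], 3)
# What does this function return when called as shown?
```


count([4, 5, 1, 5, 1, 4], 3)
lst[0]=4 != 3: 0 + count([5, 1, 5, 1, 4], 3)
lst[0]=5 != 3: 0 + count([1, 5, 1, 4], 3)
lst[0]=1 != 3: 0 + count([5, 1, 4], 3)
lst[0]=5 != 3: 0 + count([1, 4], 3)
lst[0]=1 != 3: 0 + count([4], 3)
lst[0]=4 != 3: 0 + count([], 3)
= 0


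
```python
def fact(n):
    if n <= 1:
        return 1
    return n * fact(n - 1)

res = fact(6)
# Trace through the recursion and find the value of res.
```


fact(6)
= 6 * fact(5)
= 6 * 5 * fact(4)
= 6 * 5 * 4 * fact(3)
= 6 * 5 * 4 * 3 * fact(2)
= 6 * 5 * 4 * 3 * 2 * fact(1)
= 6 * 5 * 4 * 3 * 2 * 1
= 720


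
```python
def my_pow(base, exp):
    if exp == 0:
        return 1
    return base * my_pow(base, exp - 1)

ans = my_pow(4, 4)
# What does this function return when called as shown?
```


my_pow(4, 4)
= 4 * my_pow(4, 3)
= 4 * 4 * my_pow(4, 2)
= 4 * 4 * 4 * my_pow(4, 1)
= 4 * 4 * 4 * 4 * my_pow(4, 0)
= 4 * 4 * 4 * 4 * 1
= 256


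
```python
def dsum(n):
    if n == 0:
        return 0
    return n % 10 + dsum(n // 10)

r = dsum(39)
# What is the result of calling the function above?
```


dsum(39)
= 9 + dsum(3)
= 9 + 3 + dsum(0)
= 9 + 3 + 0
= 12


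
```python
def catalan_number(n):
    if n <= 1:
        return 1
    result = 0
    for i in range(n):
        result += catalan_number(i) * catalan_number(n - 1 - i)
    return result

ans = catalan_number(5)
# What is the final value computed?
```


catalan_number(5)
= sum of catalan_number(i) * catalan_number(5-1-i) for i in 0..4
First compute sub-values bottom-up:
  catalan_number(0) = 1, catalan_number(1) = 1
  catalan_number(2) = 1*1 + 1*1 = 2
  catalan_number(3) = 1*2 + 1*1 + 2*1 = 5
  catalan_number(4) = 1*5 + 1*2 + 2*1 + 5*1 = 14
Now catalan_number(5):
  catalan_number(0)*catalan_number(4) = 1*14 = 14
  catalan_number(1)*catalan_number(3) = 1*5 = 5
  catalan_number(2)*catalan_number(2) = 2*2 = 4
  catalan_number(3)*catalan_number(1) = 5*1 = 5
  catalan_number(4)*catalan_number(0) = 14*1 = 14
= 14 + 5 + 4 + 5 + 14
= 42


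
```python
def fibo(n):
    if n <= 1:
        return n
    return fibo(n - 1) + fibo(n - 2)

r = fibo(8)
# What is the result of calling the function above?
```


fibo(8)
= fibo(7) + fibo(6)
= (fibo(6) + fibo(5)) + fibo(6)
Computing bottom-up: fibo(0)=0, fibo(1)=1, fibo(2)=1, fibo(3)=2, fibo(4)=3, fibo(5)=5, fibo(6)=8, fibo(7)=13, fibo(8)=21
= 21


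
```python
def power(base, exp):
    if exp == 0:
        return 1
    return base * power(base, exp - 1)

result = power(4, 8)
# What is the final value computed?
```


power(4, 8)
= 4 * power(4, 7)
= 4 * 4 * power(4, 6)
= 4 * 4 * 4 * power(4, 5)
= 4 * 4 * 4 * 4 * power(4, 4)
= 4 * 4 * 4 * 4 * 4 * power(4, 3)
= 4 * 4 * 4 * 4 * 4 * 4 * power(4, 2)
= 4 * 4 * 4 * 4 * 4 * 4 * 4 * power(4, 1)
= 4 * 4 * 4 * 4 * 4 * 4 * 4 * 4 * power(4, 0)
= 4 * 4 * 4 * 4 * 4 * 4 * 4 * 4 * 1
= 65536


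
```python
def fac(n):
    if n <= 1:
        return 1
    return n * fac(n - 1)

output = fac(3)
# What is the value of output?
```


fac(3)
= 3 * fac(2)
= 3 * 2 * fac(1)
= 3 * 2 * 1
= 6


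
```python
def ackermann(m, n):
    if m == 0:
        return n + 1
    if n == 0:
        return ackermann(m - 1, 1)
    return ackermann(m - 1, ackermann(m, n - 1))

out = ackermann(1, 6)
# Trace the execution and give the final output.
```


ackermann(1, 6)
= ackermann(0, ackermann(1, 5))
First compute ackermann(1, 5) = 7
= ackermann(0, 7)
= 8


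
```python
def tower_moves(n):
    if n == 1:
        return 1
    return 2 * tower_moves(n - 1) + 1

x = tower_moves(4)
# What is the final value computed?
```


tower_moves(4)
= 2 * tower_moves(3) + 1
= 2 * (2 * tower_moves(2) + 1) + 1
= 2 * (2 * (2 * tower_moves(1) + 1) + 1) + 1
Now compute bottom-up:
tower_moves(1) = 1
tower_moves(2) = 2 * 1 + 1 = 3
tower_moves(3) = 2 * 3 + 1 = 7
tower_moves(4) = 2 * 7 + 1 = 15
= 15


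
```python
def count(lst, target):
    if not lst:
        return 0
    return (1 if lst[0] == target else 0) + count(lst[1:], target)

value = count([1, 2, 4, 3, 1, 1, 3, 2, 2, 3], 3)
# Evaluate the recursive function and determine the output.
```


count([1, 2, 4, 3, 1, 1, 3, 2, 2, 3], 3)
lst[0]=1 != 3: 0 + count([2, 4, 3, 1, 1, 3, 2, 2, 3], 3)
lst[0]=2 != 3: 0 + count([4, 3, 1, 1, 3, 2, 2, 3], 3)
lst[0]=4 != 3: 0 + count([3, 1, 1, 3, 2, 2, 3], 3)
lst[0]=3 == 3: 1 + count([1, 1, 3, 2, 2, 3], 3)
lst[0]=1 != 3: 0 + count([1, 3, 2, 2, 3], 3)
lst[0]=1 != 3: 0 + count([3, 2, 2, 3], 3)
lst[0]=3 == 3: 1 + count([2, 2, 3], 3)
lst[0]=2 != 3: 0 + count([2, 3], 3)
lst[0]=2 != 3: 0 + count([3], 3)
lst[0]=3 == 3: 1 + count([], 3)
= 3


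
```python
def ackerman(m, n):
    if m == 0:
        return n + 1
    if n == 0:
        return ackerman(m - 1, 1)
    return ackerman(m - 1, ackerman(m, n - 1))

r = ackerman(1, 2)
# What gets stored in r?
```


ackerman(1, 2)
= ackerman(0, ackerman(1, 1))
First compute ackerman(1, 1) = 3
= ackerman(0, 3)
= 4


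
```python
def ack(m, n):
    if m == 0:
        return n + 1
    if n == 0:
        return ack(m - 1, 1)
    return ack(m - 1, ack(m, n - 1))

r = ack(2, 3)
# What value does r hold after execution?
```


ack(2, 3)
= ack(1, ack(2, 2))
First compute ack(2, 2) = 7
= ack(1, 7)
= 9


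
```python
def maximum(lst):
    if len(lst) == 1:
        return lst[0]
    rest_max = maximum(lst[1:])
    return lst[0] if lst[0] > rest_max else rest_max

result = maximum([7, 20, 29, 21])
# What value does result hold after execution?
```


maximum([7, 20, 29, 21])
= compare 7 with maximum([20, 29, 21])
= compare 20 with maximum([29, 21])
= compare 29 with maximum([21])
Base: maximum([21]) = 21
compare 29 with 21: max = 29
compare 20 with 29: max = 29
compare 7 with 29: max = 29
= 29


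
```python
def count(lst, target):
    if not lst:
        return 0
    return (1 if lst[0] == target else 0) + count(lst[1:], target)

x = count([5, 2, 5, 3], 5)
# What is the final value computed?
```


count([5, 2, 5, 3], 5)
lst[0]=5 == 5: 1 + count([2, 5, 3], 5)
lst[0]=2 != 5: 0 + count([5, 3], 5)
lst[0]=5 == 5: 1 + count([3], 5)
lst[0]=3 != 5: 0 + count([], 5)
= 2


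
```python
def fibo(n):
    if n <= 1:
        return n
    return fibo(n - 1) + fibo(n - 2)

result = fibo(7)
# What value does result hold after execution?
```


fibo(7)
= fibo(6) + fibo(5)
= (fibo(5) + fibo(4)) + fibo(5)
Computing bottom-up: fibo(0)=0, fibo(1)=1, fibo(2)=1, fibo(3)=2, fibo(4)=3, fibo(5)=5, fibo(6)=8, fibo(7)=13
= 13


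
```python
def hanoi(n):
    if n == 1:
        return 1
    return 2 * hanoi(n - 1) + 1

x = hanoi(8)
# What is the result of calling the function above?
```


hanoi(8)
= 2 * hanoi(7) + 1
= 2 * (2 * hanoi(6) + 1) + 1
= 2 * (2 * (2 * hanoi(5) + 1) + 1) + 1
= 2 * (2 * (2 * (2 * hanoi(4) + 1) + 1) + 1) + 1
= 2 * (2 * (2 * (2 * (2 * hanoi(3) + 1) + 1) + 1) + 1) + 1
= 2 * (2 * (2 * (2 * (2 * (2 * hanoi(2) + 1) + 1) + 1) + 1) + 1) + 1
= 2 * (2 * (2 * (2 * (2 * (2 * (2 * hanoi(1) + 1) + 1) + 1) + 1) + 1) + 1) + 1
Now compute bottom-up:
hanoi(1) = 1
hanoi(2) = 2 * 1 + 1 = 3
hanoi(3) = 2 * 3 + 1 = 7
hanoi(4) = 2 * 7 + 1 = 15
hanoi(5) = 2 * 15 + 1 = 31
hanoi(6) = 2 * 31 + 1 = 63
hanoi(7) = 2 * 63 + 1 = 127
hanoi(8) = 2 * 127 + 1 = 255
= 255


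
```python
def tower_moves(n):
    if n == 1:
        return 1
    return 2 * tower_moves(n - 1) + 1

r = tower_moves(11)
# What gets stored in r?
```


tower_moves(11)
= 2 * tower_moves(10) + 1
= 2 * (2 * tower_moves(9) + 1) + 1
= 2 * (2 * (2 * tower_moves(8) + 1) + 1) + 1
= 2 * (2 * (2 * (2 * tower_moves(7) + 1) + 1) + 1) + 1
= 2 * (2 * (2 * (2 * (2 * tower_moves(6) + 1) + 1) + 1) + 1) + 1
= 2 * (2 * (2 * (2 * (2 * (2 * tower_moves(5) + 1) + 1) + 1) + 1) + 1) + 1
= 2 * (2 * (2 * (2 * (2 * (2 * (2 * tower_moves(4) + 1) + 1) + 1) + 1) + 1) + 1) + 1
= 2 * (2 * (2 * (2 * (2 * (2 * (2 * (2 * tower_moves(3) + 1) + 1) + 1) + 1) + 1) + 1) + 1) + 1
= 2 * (2 * (2 * (2 * (2 * (2 * (2 * (2 * (2 * tower_moves(2) + 1) + 1) + 1) + 1) + 1) + 1) + 1) + 1) + 1
= 2 * (2 * (2 * (2 * (2 * (2 * (2 * (2 * (2 * (2 * tower_moves(1) + 1) + 1) + 1) + 1) + 1) + 1) + 1) + 1) + 1) + 1
Now compute bottom-up:
tower_moves(1) = 1
tower_moves(2) = 2 * 1 + 1 = 3
tower_moves(3) = 2 * 3 + 1 = 7
tower_moves(4) = 2 * 7 + 1 = 15
tower_moves(5) = 2 * 15 + 1 = 31
tower_moves(6) = 2 * 31 + 1 = 63
tower_moves(7) = 2 * 63 + 1 = 127
tower_moves(8) = 2 * 127 + 1 = 255
tower_moves(9) = 2 * 255 + 1 = 511
tower_moves(10) = 2 * 511 + 1 = 1023
tower_moves(11) = 2 * 1023 + 1 = 2047
= 2047


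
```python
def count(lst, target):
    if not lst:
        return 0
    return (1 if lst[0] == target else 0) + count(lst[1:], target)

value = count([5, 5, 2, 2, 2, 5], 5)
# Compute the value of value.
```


count([5, 5, 2, 2, 2, 5], 5)
lst[0]=5 == 5: 1 + count([5, 2, 2, 2, 5], 5)
lst[0]=5 == 5: 1 + count([2, 2, 2, 5], 5)
lst[0]=2 != 5: 0 + count([2, 2, 5], 5)
lst[0]=2 != 5: 0 + count([2, 5], 5)
lst[0]=2 != 5: 0 + count([5], 5)
lst[0]=5 == 5: 1 + count([], 5)
= 3
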